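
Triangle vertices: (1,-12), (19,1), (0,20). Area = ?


1*(1-20) = -19
19*(20+ 12) = 608
0*(-12-1) = 0
sum = 589
Area = |589|/2 = 294.5000

294.5000 sq units


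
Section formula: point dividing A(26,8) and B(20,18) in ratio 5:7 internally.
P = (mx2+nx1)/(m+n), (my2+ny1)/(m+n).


Px = (5*20 + 7*26)/12 = 282/12 = 23.5000
Py = (5*18 + 7*8)/12 = 146/12 = 12.1667

P = (23.5000, 12.1667)


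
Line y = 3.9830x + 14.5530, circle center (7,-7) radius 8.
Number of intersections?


Substitute y = 3.9830x + 14.5530: (x-7)^2 + (3.9830x+14.5530+ 7)^2 = 64
Expand to Ax^2 + Bx + C = 0, where b-k = 21.553
A = 1+m^2 = 16.864289
B = 2(m(b-k) - h) = 2(3.9830*21.553 - 7) = 157.691198
C = h^2 + (b-k)^2 - r^2 = 49 + 464.531809 - 64 = 449.531809
disc = B^2-4AC = 24866.5139 - 30324.1374 = -5457.6235
disc < 0

0 intersection points


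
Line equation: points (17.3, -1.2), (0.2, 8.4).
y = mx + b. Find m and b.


m = (9.6)/(-17.1) = -0.5614
b = y1 - m*x1 = -1.2 - (9.6*17.3)/(-17.1) = -1.2 + 9.7123 = 8.5123

y = -0.5614x + 8.5123


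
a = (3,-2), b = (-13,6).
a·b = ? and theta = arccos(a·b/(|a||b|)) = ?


a·b = 3*(-13) - 2*6 = -39 - 12 = -51
|a| = sqrt(9+4) = 3.6056
|b| = sqrt(169+36) = 14.3178
cos(theta) = -51/(sqrt(13)*sqrt(205)) = -51/sqrt(2665) = -0.987920
theta = arccos(-51/sqrt(2665)) = 171.0851 degrees

a·b = -51, theta = 171.0851 deg


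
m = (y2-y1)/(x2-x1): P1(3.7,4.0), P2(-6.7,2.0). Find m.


dy = 2.0 - 4.0 = -2.0
dx = -6.7 - 3.7 = -10.4
m = -2.0/(-10.4) = 0.1923

m = 0.1923


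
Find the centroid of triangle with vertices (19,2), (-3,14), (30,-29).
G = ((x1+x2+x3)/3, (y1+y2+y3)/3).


Gx = (19- 3+30)/3 = 46/3 = 15.3333
Gy = (2+14- 29)/3 = -13/3 = -4.3333

G = (15.3333, -4.3333)


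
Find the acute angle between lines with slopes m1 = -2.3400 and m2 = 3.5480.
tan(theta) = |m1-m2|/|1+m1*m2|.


m1-m2 = -5.888
1+m1*m2 = -7.30232
tan(theta) = |-5.888/(-7.30232)| = 0.806319
theta = arctan(|-5.888/(-7.30232)|) = 38.8799 degrees (acute angle)

38.8799 degrees


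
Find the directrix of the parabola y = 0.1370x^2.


a = 0.1370
1/(4a) = 1.8248
directrix: y = -1.8248 = -1.8248

y = -1.8248


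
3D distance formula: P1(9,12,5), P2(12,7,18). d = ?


dx=3, dy=-5, dz=13
d = sqrt(9+25+169) = sqrt(203) = 14.2478

14.2478


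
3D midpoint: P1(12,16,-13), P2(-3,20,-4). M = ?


Mx = (12- 3)/2 = 4.5000
My = (16+20)/2 = 18.0000
Mz = (-13- 4)/2 = -8.5000

M = (4.5000, 18.0000, -8.5000)


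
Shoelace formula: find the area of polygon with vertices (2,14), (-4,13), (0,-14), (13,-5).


sum(xi*y_{i+1}) = 2*13 - 4*(-14) + 0*(-5) + 13*14 = 264
sum(yi*x_{i+1}) = 14*(-4) + 13*0 - 14*13 - 5*2 = -248
Area = |264 + 248|/2 = 512/2 = 256.0000

256.0000 sq units


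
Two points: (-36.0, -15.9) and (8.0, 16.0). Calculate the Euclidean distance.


dx = 8.0 + 36.0 = 44.0
dy = 16.0 + 15.9 = 31.9
d = sqrt(1936.0 + 1017.61) = sqrt(2953.61) = 54.3471

54.3471


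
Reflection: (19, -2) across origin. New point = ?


Reflection rule for origin: (-x, -y)
(19, -2) -> (-19, 2)

(-19, 2)


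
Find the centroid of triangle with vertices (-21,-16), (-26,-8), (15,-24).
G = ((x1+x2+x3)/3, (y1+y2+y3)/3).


Gx = (-21- 26+15)/3 = -32/3 = -10.6667
Gy = (-16- 8- 24)/3 = -48/3 = -16.0000

G = (-10.6667, -16.0000)


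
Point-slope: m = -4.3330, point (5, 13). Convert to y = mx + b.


y - 13 = -4.3330(x - 5)
y = -4.3330x + 13 + 4.3330*5
y = -4.3330x + 34.6650

y = -4.3330x + 34.6650


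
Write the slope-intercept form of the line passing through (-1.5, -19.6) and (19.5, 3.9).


m = (23.5)/(21.0) = 1.1190
b = y1 - m*x1 = -19.6 - (23.5*(-1.5))/(21.0) = -19.6 + 1.6786 = -17.9214

y = 1.1190x - 17.9214


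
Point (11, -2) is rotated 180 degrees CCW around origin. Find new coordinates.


cos(180) = -1, sin(180) = 0
x' = 11*(-1) + 2*0 = -11
y' = 11*0 - 2*(-1) = 2

(-11, 2)


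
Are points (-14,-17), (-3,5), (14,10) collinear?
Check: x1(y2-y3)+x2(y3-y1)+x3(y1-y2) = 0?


-14*(5-10) - 3*(10+ 17) + 14*(-17-5)
= 70 - 81 - 308 = -319

No, not collinear (determinant = -319)


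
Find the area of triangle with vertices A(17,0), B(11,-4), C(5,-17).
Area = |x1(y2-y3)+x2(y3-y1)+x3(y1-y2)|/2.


17*(-4+ 17) = 221
11*(-17-0) = -187
5*(0+ 4) = 20
sum = 54
Area = |54|/2 = 27.0000

27.0000 sq units


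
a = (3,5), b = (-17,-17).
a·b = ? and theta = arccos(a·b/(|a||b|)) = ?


a·b = 3*(-17) + 5*(-17) = -51 - 85 = -136
|a| = sqrt(9+25) = 5.8310
|b| = sqrt(289+289) = 24.0416
cos(theta) = -136/(sqrt(34)*sqrt(578)) = -136/sqrt(19652) = -0.970143
theta = arccos(-136/sqrt(19652)) = 165.9638 degrees

a·b = -136, theta = 165.9638 deg


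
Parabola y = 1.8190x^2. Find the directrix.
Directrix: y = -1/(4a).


a = 1.8190
1/(4a) = 0.1374
directrix: y = -0.1374 = -0.1374

y = -0.1374


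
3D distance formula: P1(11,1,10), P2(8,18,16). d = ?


dx=-3, dy=17, dz=6
d = sqrt(9+289+36) = sqrt(334) = 18.2757

18.2757


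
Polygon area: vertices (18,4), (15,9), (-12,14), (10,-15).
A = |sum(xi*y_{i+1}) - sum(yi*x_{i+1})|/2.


sum(xi*y_{i+1}) = 18*9 + 15*14 - 12*(-15) + 10*4 = 592
sum(yi*x_{i+1}) = 4*15 + 9*(-12) + 14*10 - 15*18 = -178
Area = |592 + 178|/2 = 770/2 = 385.0000

385.0000 sq units


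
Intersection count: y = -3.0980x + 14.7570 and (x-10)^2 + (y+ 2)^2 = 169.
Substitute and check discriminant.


Substitute y = -3.0980x + 14.7570: (x-10)^2 + (-3.0980x+14.7570+ 2)^2 = 169
Expand to Ax^2 + Bx + C = 0, where b-k = 16.757
A = 1+m^2 = 10.597604
B = 2(m(b-k) - h) = 2(-3.0980*16.757 - 10) = -123.826372
C = h^2 + (b-k)^2 - r^2 = 100 + 280.797049 - 169 = 211.797049
disc = B^2-4AC = 15332.9704 - 8978.1650 = 6354.8054
disc > 0

2 intersection points


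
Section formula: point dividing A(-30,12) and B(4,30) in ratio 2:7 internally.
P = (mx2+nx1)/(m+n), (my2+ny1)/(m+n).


Px = (2*4 + 7*(-30))/9 = -202/9 = -22.4444
Py = (2*30 + 7*12)/9 = 144/9 = 16.0000

P = (-22.4444, 16.0000)


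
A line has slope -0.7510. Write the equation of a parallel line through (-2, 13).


Parallel lines have equal slopes.
m2 = -0.7510
b2 = 13 + 0.7510*(-2) = 11.4980

y = -0.7510x + 11.4980


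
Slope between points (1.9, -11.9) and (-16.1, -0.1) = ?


dy = -0.1 + 11.9 = 11.8
dx = -16.1 - 1.9 = -18.0
m = 11.8/(-18.0) = -0.6556

m = -0.6556


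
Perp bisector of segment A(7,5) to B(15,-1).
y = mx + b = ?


Midpoint = (11, 2)
Slope of AB = dy/dx = -6/8 = -0.7500
Perp slope = -dx/dy = 8/6 = 1.3333
b = My - (perp slope)*Mx = 2 + (8*11)/(-6) = 2 - 14.6667 = -12.6667

y = 1.3333x - 12.6667


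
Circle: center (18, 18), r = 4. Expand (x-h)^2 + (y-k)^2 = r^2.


(x-18)^2 + (y-18)^2 = 4^2
D = -2h = -36, E = -2k = -36
F = h^2+k^2-r^2 = 324+324-16 = 632

x^2 + y^2 - 36x - 36y + 632 = 0


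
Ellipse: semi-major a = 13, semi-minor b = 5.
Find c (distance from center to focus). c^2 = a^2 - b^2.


c^2 = 13^2 - 5^2 = 169 - 25 = 144
c = sqrt(144) = 12.0000

c = 12.0000


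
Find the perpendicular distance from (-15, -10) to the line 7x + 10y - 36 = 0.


|7*(-15) + 10*(-10) - 36| = |-241| = 241
sqrt(49 + 100) = sqrt(149) = 12.2066
d = 241/sqrt(149) = 19.7435

19.7435


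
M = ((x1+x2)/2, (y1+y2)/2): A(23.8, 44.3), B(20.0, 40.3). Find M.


Mx = (23.8 + 20.0)/2 = 43.8/2 = 21.9000
My = (44.3 + 40.3)/2 = 84.6/2 = 42.3000

(21.9000, 42.3000)


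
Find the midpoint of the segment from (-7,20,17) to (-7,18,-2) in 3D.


Mx = (-7- 7)/2 = -7.0000
My = (20+18)/2 = 19.0000
Mz = (17- 2)/2 = 7.5000

M = (-7.0000, 19.0000, 7.5000)


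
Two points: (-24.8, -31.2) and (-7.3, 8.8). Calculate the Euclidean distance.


dx = -7.3 + 24.8 = 17.5
dy = 8.8 + 31.2 = 40.0
d = sqrt(306.25 + 1600.0) = sqrt(1906.25) = 43.6606

43.6606


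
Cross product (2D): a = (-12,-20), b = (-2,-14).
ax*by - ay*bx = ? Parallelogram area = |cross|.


cross = -12*(-14) + 20*(-2) = 168 - 40 = 128
Parallelogram area = |128| = 128

cross = 128, parallelogram area = 128


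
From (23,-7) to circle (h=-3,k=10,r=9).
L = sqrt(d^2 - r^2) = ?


d = sqrt((23+ 3)^2 + (-7-10)^2) = sqrt(676+289) = 31.0644
L = sqrt(965.0000 - 81) = sqrt(884.0000) = 29.7321

29.7321


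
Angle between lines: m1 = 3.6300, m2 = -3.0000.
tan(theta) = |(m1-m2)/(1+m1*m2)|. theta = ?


m1-m2 = 6.63
1+m1*m2 = -9.89
tan(theta) = |6.63/(-9.89)| = 0.670374
theta = arctan(|6.63/(-9.89)|) = 33.8369 degrees (acute angle)

33.8369 degrees


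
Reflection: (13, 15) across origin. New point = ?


Reflection rule for origin: (-x, -y)
(13, 15) -> (-13, -15)

(-13, -15)


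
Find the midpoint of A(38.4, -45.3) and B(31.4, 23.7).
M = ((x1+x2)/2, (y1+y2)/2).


Mx = (38.4 + 31.4)/2 = 69.8/2 = 34.9000
My = (-45.3 + 23.7)/2 = -21.6/2 = -10.8000

(34.9000, -10.8000)


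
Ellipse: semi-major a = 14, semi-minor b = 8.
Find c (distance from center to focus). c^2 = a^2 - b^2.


c^2 = 14^2 - 8^2 = 196 - 64 = 132
c = sqrt(132) = 11.4891

c = 11.4891


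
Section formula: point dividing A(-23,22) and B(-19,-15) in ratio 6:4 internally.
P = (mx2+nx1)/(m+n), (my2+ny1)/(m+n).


Px = (6*(-19) + 4*(-23))/10 = -206/10 = -20.6000
Py = (6*(-15) + 4*22)/10 = -2/10 = -0.2000

P = (-20.6000, -0.2000)


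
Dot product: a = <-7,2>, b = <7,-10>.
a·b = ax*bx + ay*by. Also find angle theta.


a·b = -7*7 + 2*(-10) = -49 - 20 = -69
|a| = sqrt(49+4) = 7.2801
|b| = sqrt(49+100) = 12.2066
cos(theta) = -69/(sqrt(53)*sqrt(149)) = -69/sqrt(7897) = -0.776458
theta = arccos(-69/sqrt(7897)) = 140.9374 degrees

a·b = -69, theta = 140.9374 deg


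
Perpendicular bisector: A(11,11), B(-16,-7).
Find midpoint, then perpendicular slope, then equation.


Midpoint = (-2.5, 2)
Slope of AB = dy/dx = -18/(-27) = 0.6667
Perp slope = -dx/dy = -27/18 = -1.5000
b = My - (perp slope)*Mx = 2 + (-27*(-2.5))/(-18) = 2 - 3.7500 = -1.7500

y = -1.5000x - 1.7500


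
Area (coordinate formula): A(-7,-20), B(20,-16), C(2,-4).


-7*(-16+ 4) = 84
20*(-4+ 20) = 320
2*(-20+ 16) = -8
sum = 396
Area = |396|/2 = 198.0000

198.0000 sq units


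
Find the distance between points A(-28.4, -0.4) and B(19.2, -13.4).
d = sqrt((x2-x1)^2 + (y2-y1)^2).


dx = 19.2 + 28.4 = 47.6
dy = -13.4 + 0.4 = -13.0
d = sqrt(2265.76 + 169.0) = sqrt(2434.76) = 49.3433

49.3433


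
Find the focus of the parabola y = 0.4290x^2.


a = 0.4290
4a = 1.7160
focus = (0, 1/1.7160) = (0, 0.5828)

Focus = (0, 0.5828)


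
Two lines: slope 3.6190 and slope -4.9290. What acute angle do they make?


m1-m2 = 8.548
1+m1*m2 = -16.838051
tan(theta) = |8.548/(-16.838051)| = 0.507660
theta = arctan(|8.548/(-16.838051)|) = 26.9151 degrees (acute angle)

26.9151 degrees


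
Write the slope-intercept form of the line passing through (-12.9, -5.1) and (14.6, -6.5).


m = (-1.4)/(27.5) = -0.0509
b = y1 - m*x1 = -5.1 - (-1.4*(-12.9))/(27.5) = -5.1 - 0.6567 = -5.7567

y = -0.0509x - 5.7567


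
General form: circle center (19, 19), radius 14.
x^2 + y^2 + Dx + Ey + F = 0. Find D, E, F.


(x-19)^2 + (y-19)^2 = 14^2
D = -2h = -38, E = -2k = -38
F = h^2+k^2-r^2 = 361+361-196 = 526

D = -38, E = -38, F = 526


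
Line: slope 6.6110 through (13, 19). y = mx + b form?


y - 19 = 6.6110(x - 13)
y = 6.6110x + 19 - 6.6110*13
y = 6.6110x - 66.9430

y = 6.6110x - 66.9430


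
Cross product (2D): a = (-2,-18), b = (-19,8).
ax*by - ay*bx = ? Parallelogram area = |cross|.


cross = -2*8 + 18*(-19) = -16 - 342 = -358
Parallelogram area = |-358| = 358

cross = -358, parallelogram area = 358


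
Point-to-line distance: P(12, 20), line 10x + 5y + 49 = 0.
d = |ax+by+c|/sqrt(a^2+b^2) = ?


|10*12 + 5*20 + 49| = |269| = 269
sqrt(100 + 25) = sqrt(125) = 11.1803
d = 269/sqrt(125) = 24.0601

24.0601


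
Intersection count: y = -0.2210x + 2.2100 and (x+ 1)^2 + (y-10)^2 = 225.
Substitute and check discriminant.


Substitute y = -0.2210x + 2.2100: (x+ 1)^2 + (-0.2210x+2.2100-10)^2 = 225
Expand to Ax^2 + Bx + C = 0, where b-k = -7.79
A = 1+m^2 = 1.048841
B = 2(m(b-k) - h) = 2(-0.2210*(-7.79) + 1) = 5.44318
C = h^2 + (b-k)^2 - r^2 = 1 + 60.6841 - 225 = -163.3159
disc = B^2-4AC = 29.6282 + 685.1696 = 714.7978
disc > 0

2 intersection points


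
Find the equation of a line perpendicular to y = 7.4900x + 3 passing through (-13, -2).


Perpendicular slope = -1/m1 = -1/7.4900 = -0.1335
b2 = y0 - m2*x0 = -2 - 13/7.4900 = -2 - 1.7356 = -3.7356

y = -0.1335x - 3.7356


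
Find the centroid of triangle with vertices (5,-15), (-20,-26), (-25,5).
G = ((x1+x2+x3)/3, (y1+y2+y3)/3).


Gx = (5- 20- 25)/3 = -40/3 = -13.3333
Gy = (-15- 26+5)/3 = -36/3 = -12.0000

G = (-13.3333, -12.0000)


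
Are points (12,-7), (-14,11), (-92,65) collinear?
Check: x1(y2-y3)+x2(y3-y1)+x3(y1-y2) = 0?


12*(11-65) - 14*(65+ 7) - 92*(-7-11)
= -648 - 1008 + 1656 = 0

Yes, collinear (determinant = 0)


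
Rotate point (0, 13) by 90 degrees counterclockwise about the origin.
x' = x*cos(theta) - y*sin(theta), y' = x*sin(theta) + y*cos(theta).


cos(90) = 0, sin(90) = 1
x' = 0*0 - 13*1 = -13
y' = 0*1 + 13*0 = 0

(-13, 0)


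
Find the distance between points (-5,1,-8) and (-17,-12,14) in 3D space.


dx=-12, dy=-13, dz=22
d = sqrt(144+169+484) = sqrt(797) = 28.2312

28.2312


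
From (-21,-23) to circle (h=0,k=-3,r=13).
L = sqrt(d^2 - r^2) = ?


d = sqrt((-21-0)^2 + (-23+ 3)^2) = sqrt(441+400) = 29.0000
L = sqrt(841.0000 - 169) = sqrt(672.0000) = 25.9230

25.9230


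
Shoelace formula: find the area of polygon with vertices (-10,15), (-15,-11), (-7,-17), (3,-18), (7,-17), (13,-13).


sum(xi*y_{i+1}) = -10*(-11) - 15*(-17) - 7*(-18) + 3*(-17) + 7*(-13) + 13*15 = 544
sum(yi*x_{i+1}) = 15*(-15) - 11*(-7) - 17*3 - 18*7 - 17*13 - 13*(-10) = -416
Area = |544 + 416|/2 = 960/2 = 480.0000

480.0000 sq units


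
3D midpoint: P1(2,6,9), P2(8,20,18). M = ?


Mx = (2+8)/2 = 5.0000
My = (6+20)/2 = 13.0000
Mz = (9+18)/2 = 13.5000

M = (5.0000, 13.0000, 13.5000)


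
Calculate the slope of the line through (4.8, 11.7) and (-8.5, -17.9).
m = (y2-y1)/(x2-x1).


dy = -17.9 - 11.7 = -29.6
dx = -8.5 - 4.8 = -13.3
m = -29.6/(-13.3) = 2.2256

m = 2.2256


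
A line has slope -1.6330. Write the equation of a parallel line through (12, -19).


Parallel lines have equal slopes.
m2 = -1.6330
b2 = -19 + 1.6330*12 = 0.5960

y = -1.6330x + 0.5960


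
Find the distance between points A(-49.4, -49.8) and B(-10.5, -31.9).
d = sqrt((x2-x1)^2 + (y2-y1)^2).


dx = -10.5 + 49.4 = 38.9
dy = -31.9 + 49.8 = 17.9
d = sqrt(1513.21 + 320.41) = sqrt(1833.62) = 42.8208

42.8208


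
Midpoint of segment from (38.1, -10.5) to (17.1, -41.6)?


Mx = (38.1 + 17.1)/2 = 55.2/2 = 27.6000
My = (-10.5 - 41.6)/2 = -52.1/2 = -26.0500

(27.6000, -26.0500)


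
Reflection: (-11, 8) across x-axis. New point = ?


Reflection rule for x-axis: (x, -y)
(-11, 8) -> (-11, -8)

(-11, -8)


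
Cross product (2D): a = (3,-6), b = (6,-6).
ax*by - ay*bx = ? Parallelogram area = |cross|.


cross = 3*(-6) + 6*6 = -18 + 36 = 18
Parallelogram area = |18| = 18

cross = 18, parallelogram area = 18


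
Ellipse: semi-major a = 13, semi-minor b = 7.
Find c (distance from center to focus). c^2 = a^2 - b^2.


c^2 = 13^2 - 7^2 = 169 - 49 = 120
c = sqrt(120) = 10.9545

c = 10.9545


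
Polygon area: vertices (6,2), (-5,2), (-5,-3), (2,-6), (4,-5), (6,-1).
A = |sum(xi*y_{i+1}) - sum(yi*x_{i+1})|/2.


sum(xi*y_{i+1}) = 6*2 - 5*(-3) - 5*(-6) + 2*(-5) + 4*(-1) + 6*2 = 55
sum(yi*x_{i+1}) = 2*(-5) + 2*(-5) - 3*2 - 6*4 - 5*6 - 1*6 = -86
Area = |55 + 86|/2 = 141/2 = 70.5000

70.5000 sq units


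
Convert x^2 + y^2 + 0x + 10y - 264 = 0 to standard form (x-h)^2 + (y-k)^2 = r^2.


h = -D/2 = 0/2 = 0
k = -E/2 = -10/2 = -5
r^2 = h^2 + k^2 - F = 0 + 25 + 264 = 289
r = 17

Center (0, -5), radius = 17


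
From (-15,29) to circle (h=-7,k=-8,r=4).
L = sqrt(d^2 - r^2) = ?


d = sqrt((-15+ 7)^2 + (29+ 8)^2) = sqrt(64+1369) = 37.8550
L = sqrt(1433.0000 - 16) = sqrt(1417.0000) = 37.6431

37.6431


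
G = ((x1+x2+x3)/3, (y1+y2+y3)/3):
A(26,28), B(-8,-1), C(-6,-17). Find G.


Gx = (26- 8- 6)/3 = 12/3 = 4.0000
Gy = (28- 1- 17)/3 = 10/3 = 3.3333

G = (4.0000, 3.3333)


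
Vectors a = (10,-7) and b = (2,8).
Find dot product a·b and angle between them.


a·b = 10*2 - 7*8 = 20 - 56 = -36
|a| = sqrt(100+49) = 12.2066
|b| = sqrt(4+64) = 8.2462
cos(theta) = -36/(sqrt(149)*sqrt(68)) = -36/sqrt(10132) = -0.357647
theta = arccos(-36/sqrt(10132)) = 110.9558 degrees

a·b = -36, theta = 110.9558 deg


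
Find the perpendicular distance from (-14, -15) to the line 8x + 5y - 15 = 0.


|8*(-14) + 5*(-15) - 15| = |-202| = 202
sqrt(64 + 25) = sqrt(89) = 9.4340
d = 202/sqrt(89) = 21.4120

21.4120


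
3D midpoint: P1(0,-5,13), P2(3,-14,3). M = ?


Mx = (0+3)/2 = 1.5000
My = (-5- 14)/2 = -9.5000
Mz = (13+3)/2 = 8.0000

M = (1.5000, -9.5000, 8.0000)


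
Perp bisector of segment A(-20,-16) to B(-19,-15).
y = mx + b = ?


Midpoint = (-19.5, -15.5)
Slope of AB = dy/dx = 1/1 = 1.0000
Perp slope = -dx/dy = -1/1 = -1.0000
b = My - (perp slope)*Mx = -15.5 + (1*(-19.5))/1 = -15.5 - 19.5000 = -35.0000

y = -1.0000x - 35.0000


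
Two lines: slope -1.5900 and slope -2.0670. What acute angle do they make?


m1-m2 = 0.477
1+m1*m2 = 4.28653
tan(theta) = |0.477/4.28653| = 0.111279
theta = arctan(|0.477/4.28653|) = 6.3497 degrees (acute angle)

6.3497 degrees


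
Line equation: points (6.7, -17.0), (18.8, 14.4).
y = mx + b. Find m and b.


m = (31.4)/(12.1) = 2.5950
b = y1 - m*x1 = -17.0 - (31.4*6.7)/(12.1) = -17.0 - 17.3868 = -34.3868

y = 2.5950x - 34.3868


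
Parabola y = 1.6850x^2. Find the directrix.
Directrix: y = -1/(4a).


a = 1.6850
1/(4a) = 0.1484
directrix: y = -0.1484 = -0.1484

y = -0.1484


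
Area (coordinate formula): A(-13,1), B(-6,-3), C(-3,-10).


-13*(-3+ 10) = -91
-6*(-10-1) = 66
-3*(1+ 3) = -12
sum = -37
Area = |-37|/2 = 18.5000

18.5000 sq units


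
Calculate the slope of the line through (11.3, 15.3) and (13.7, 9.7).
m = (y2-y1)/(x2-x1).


dy = 9.7 - 15.3 = -5.6
dx = 13.7 - 11.3 = 2.4
m = -5.6/2.4 = -2.3333

m = -2.3333


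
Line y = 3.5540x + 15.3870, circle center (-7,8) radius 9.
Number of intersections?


Substitute y = 3.5540x + 15.3870: (x+ 7)^2 + (3.5540x+15.3870-8)^2 = 81
Expand to Ax^2 + Bx + C = 0, where b-k = 7.387
A = 1+m^2 = 13.630916
B = 2(m(b-k) - h) = 2(3.5540*7.387 + 7) = 66.506796
C = h^2 + (b-k)^2 - r^2 = 49 + 54.567769 - 81 = 22.567769
disc = B^2-4AC = 4423.1539 - 1230.4775 = 3192.6764
disc > 0

2 intersection points


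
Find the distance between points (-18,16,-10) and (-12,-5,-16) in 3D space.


dx=6, dy=-21, dz=-6
d = sqrt(36+441+36) = sqrt(513) = 22.6495

22.6495


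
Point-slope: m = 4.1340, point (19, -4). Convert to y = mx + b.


y + 4 = 4.1340(x - 19)
y = 4.1340x - 4 - 4.1340*19
y = 4.1340x - 82.5460

y = 4.1340x - 82.5460


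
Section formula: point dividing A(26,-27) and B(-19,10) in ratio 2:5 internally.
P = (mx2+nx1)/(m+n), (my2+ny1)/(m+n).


Px = (2*(-19) + 5*26)/7 = 92/7 = 13.1429
Py = (2*10 + 5*(-27))/7 = -115/7 = -16.4286

P = (13.1429, -16.4286)


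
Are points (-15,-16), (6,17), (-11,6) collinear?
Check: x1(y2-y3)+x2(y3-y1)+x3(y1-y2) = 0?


-15*(17-6) + 6*(6+ 16) - 11*(-16-17)
= -165 + 132 + 363 = 330

No, not collinear (determinant = 330)


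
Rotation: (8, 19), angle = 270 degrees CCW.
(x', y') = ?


cos(270) = 0, sin(270) = -1
x' = 8*0 - 19*(-1) = 19
y' = 8*(-1) + 19*0 = -8

(19, -8)


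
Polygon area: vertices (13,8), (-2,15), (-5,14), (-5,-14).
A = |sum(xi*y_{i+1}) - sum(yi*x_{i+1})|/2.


sum(xi*y_{i+1}) = 13*15 - 2*14 - 5*(-14) - 5*8 = 197
sum(yi*x_{i+1}) = 8*(-2) + 15*(-5) + 14*(-5) - 14*13 = -343
Area = |197 + 343|/2 = 540/2 = 270.0000

270.0000 sq units


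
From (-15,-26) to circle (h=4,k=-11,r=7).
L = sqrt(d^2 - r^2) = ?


d = sqrt((-15-4)^2 + (-26+ 11)^2) = sqrt(361+225) = 24.2074
L = sqrt(586.0000 - 49) = sqrt(537.0000) = 23.1733

23.1733


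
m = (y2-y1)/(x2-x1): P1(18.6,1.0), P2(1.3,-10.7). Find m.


dy = -10.7 - 1.0 = -11.7
dx = 1.3 - 18.6 = -17.3
m = -11.7/(-17.3) = 0.6763

m = 0.6763


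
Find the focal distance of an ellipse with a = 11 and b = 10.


c^2 = 11^2 - 10^2 = 121 - 100 = 21
c = sqrt(21) = 4.5826

c = 4.5826


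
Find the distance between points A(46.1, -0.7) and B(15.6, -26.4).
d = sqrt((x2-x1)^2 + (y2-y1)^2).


dx = 15.6 - 46.1 = -30.5
dy = -26.4 + 0.7 = -25.7
d = sqrt(930.25 + 660.49) = sqrt(1590.74) = 39.8841

39.8841


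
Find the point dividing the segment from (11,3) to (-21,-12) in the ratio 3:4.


Px = (3*(-21) + 4*11)/7 = -19/7 = -2.7143
Py = (3*(-12) + 4*3)/7 = -24/7 = -3.4286

P = (-2.7143, -3.4286)


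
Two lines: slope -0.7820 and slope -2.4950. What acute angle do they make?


m1-m2 = 1.713
1+m1*m2 = 2.95109
tan(theta) = |1.713/2.95109| = 0.580463
theta = arctan(|1.713/2.95109|) = 30.1336 degrees (acute angle)

30.1336 degrees


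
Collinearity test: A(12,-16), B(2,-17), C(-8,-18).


12*(-17+ 18) + 2*(-18+ 16) - 8*(-16+ 17)
= 12 - 4 - 8 = 0

Yes, collinear (determinant = 0)


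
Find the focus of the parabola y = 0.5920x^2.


a = 0.5920
4a = 2.3680
focus = (0, 1/2.3680) = (0, 0.4223)

Focus = (0, 0.4223)


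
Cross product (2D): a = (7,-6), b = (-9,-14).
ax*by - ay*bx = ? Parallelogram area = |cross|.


cross = 7*(-14) + 6*(-9) = -98 - 54 = -152
Parallelogram area = |-152| = 152

cross = -152, parallelogram area = 152


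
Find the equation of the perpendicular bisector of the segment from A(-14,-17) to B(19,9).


Midpoint = (2.5, -4)
Slope of AB = dy/dx = 26/33 = 0.7879
Perp slope = -dx/dy = -33/26 = -1.2692
b = My - (perp slope)*Mx = -4 + (33*2.5)/26 = -4 + 3.1731 = -0.8269

y = -1.2692x - 0.8269


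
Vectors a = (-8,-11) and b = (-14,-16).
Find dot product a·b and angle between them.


a·b = -8*(-14) - 11*(-16) = 112 + 176 = 288
|a| = sqrt(64+121) = 13.6015
|b| = sqrt(196+256) = 21.2603
cos(theta) = 288/(sqrt(185)*sqrt(452)) = 288/sqrt(83620) = 0.995950
theta = arccos(288/sqrt(83620)) = 5.1586 degrees

a·b = 288, theta = 5.1586 deg


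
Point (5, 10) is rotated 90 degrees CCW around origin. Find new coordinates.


cos(90) = 0, sin(90) = 1
x' = 5*0 - 10*1 = -10
y' = 5*1 + 10*0 = 5

(-10, 5)


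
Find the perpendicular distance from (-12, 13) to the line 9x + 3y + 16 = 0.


|9*(-12) + 3*13 + 16| = |-53| = 53
sqrt(81 + 9) = sqrt(90) = 9.4868
d = 53/sqrt(90) = 5.5867

5.5867


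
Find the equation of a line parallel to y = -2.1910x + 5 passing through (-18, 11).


Parallel lines have equal slopes.
m2 = -2.1910
b2 = 11 + 2.1910*(-18) = -28.4380

y = -2.1910x - 28.4380


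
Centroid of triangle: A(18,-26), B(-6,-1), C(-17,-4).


Gx = (18- 6- 17)/3 = -5/3 = -1.6667
Gy = (-26- 1- 4)/3 = -31/3 = -10.3333

G = (-1.6667, -10.3333)


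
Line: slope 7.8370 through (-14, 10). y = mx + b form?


y - 10 = 7.8370(x + 14)
y = 7.8370x + 10 - 7.8370*(-14)
y = 7.8370x + 119.7180

y = 7.8370x + 119.7180


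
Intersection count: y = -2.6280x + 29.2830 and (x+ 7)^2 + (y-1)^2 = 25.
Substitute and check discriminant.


Substitute y = -2.6280x + 29.2830: (x+ 7)^2 + (-2.6280x+29.2830-1)^2 = 25
Expand to Ax^2 + Bx + C = 0, where b-k = 28.283
A = 1+m^2 = 7.906384
B = 2(m(b-k) - h) = 2(-2.6280*28.283 + 7) = -134.655448
C = h^2 + (b-k)^2 - r^2 = 49 + 799.928089 - 25 = 823.928089
disc = B^2-4AC = 18132.0897 - 26057.1674 = -7925.0777
disc < 0

0 intersection points


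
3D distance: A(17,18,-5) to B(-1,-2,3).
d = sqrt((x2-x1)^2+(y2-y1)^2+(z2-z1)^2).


dx=-18, dy=-20, dz=8
d = sqrt(324+400+64) = sqrt(788) = 28.0713

28.0713


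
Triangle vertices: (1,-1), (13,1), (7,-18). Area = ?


1*(1+ 18) = 19
13*(-18+ 1) = -221
7*(-1-1) = -14
sum = -216
Area = |-216|/2 = 108.0000

108.0000 sq units


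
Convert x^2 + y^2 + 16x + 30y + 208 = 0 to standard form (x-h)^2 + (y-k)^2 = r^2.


h = -D/2 = -16/2 = -8
k = -E/2 = -30/2 = -15
r^2 = h^2 + k^2 - F = 64 + 225 - 208 = 81
r = 9

Center (-8, -15), radius = 9


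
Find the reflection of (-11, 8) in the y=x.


Reflection rule for y=x: (y, x)
(-11, 8) -> (8, -11)

(8, -11)


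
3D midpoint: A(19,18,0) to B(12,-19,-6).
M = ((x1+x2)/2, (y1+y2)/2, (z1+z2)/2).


Mx = (19+12)/2 = 15.5000
My = (18- 19)/2 = -0.5000
Mz = (0- 6)/2 = -3.0000

M = (15.5000, -0.5000, -3.0000)


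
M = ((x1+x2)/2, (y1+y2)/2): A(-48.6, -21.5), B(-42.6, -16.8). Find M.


Mx = (-48.6 - 42.6)/2 = -91.2/2 = -45.6000
My = (-21.5 - 16.8)/2 = -38.3/2 = -19.1500

(-45.6000, -19.1500)


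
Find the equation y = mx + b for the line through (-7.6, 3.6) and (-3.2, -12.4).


m = (-16.0)/(4.4) = -3.6364
b = y1 - m*x1 = 3.6 - (-16.0*(-7.6))/(4.4) = 3.6 - 27.6364 = -24.0364

y = -3.6364x - 24.0364


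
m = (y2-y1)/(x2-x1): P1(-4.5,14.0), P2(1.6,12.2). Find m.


dy = 12.2 - 14.0 = -1.8
dx = 1.6 + 4.5 = 6.1
m = -1.8/6.1 = -0.2951

m = -0.2951


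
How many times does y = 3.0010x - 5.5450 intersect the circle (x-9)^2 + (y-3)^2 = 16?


Substitute y = 3.0010x - 5.5450: (x-9)^2 + (3.0010x- 5.5450-3)^2 = 16
Expand to Ax^2 + Bx + C = 0, where b-k = -8.545
A = 1+m^2 = 10.006001
B = 2(m(b-k) - h) = 2(3.0010*(-8.545) - 9) = -69.28709
C = h^2 + (b-k)^2 - r^2 = 81 + 73.017025 - 16 = 138.017025
disc = B^2-4AC = 4800.7008 - 5523.9940 = -723.2932
disc < 0

0 intersection points


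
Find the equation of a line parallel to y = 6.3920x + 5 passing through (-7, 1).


Parallel lines have equal slopes.
m2 = 6.3920
b2 = 1 - 6.3920*(-7) = 45.7440

y = 6.3920x + 45.7440


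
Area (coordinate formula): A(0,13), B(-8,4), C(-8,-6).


0*(4+ 6) = 0
-8*(-6-13) = 152
-8*(13-4) = -72
sum = 80
Area = |80|/2 = 40.0000

40.0000 sq units


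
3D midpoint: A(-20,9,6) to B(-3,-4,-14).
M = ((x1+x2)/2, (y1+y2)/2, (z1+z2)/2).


Mx = (-20- 3)/2 = -11.5000
My = (9- 4)/2 = 2.5000
Mz = (6- 14)/2 = -4.0000

M = (-11.5000, 2.5000, -4.0000)


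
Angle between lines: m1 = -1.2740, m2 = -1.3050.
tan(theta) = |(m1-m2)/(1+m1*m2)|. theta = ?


m1-m2 = 0.031
1+m1*m2 = 2.66257
tan(theta) = |0.031/2.66257| = 0.011643
theta = arctan(|0.031/2.66257|) = 0.6671 degrees (acute angle)

0.6671 degrees


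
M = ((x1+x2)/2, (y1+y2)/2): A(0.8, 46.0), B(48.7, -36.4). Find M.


Mx = (0.8 + 48.7)/2 = 49.5/2 = 24.7500
My = (46.0 - 36.4)/2 = 9.6/2 = 4.8000

(24.7500, 4.8000)


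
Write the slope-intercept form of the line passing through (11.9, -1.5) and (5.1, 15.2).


m = (16.7)/(-6.8) = -2.4559
b = y1 - m*x1 = -1.5 - (16.7*11.9)/(-6.8) = -1.5 + 29.2250 = 27.7250

y = -2.4559x + 27.7250


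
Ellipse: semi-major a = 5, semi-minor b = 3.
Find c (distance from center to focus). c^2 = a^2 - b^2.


c^2 = 5^2 - 3^2 = 25 - 9 = 16
c = sqrt(16) = 4.0000

c = 4.0000


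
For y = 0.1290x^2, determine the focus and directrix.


a = 0.1290
1/(4a) = 1.9380
Focus = (0, 1.9380)
Directrix: y = -1.9380

Focus = (0, 1.9380), Directrix: y = -1.9380


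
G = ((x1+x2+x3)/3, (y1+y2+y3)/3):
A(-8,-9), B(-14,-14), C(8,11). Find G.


Gx = (-8- 14+8)/3 = -14/3 = -4.6667
Gy = (-9- 14+11)/3 = -12/3 = -4.0000

G = (-4.6667, -4.0000)


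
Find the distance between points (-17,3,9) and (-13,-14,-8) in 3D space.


dx=4, dy=-17, dz=-17
d = sqrt(16+289+289) = sqrt(594) = 24.3721

24.3721


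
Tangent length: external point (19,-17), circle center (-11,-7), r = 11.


d = sqrt((19+ 11)^2 + (-17+ 7)^2) = sqrt(900+100) = 31.6228
L = sqrt(1000.0000 - 121) = sqrt(879.0000) = 29.6479

29.6479


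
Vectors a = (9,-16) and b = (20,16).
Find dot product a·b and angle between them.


a·b = 9*20 - 16*16 = 180 - 256 = -76
|a| = sqrt(81+256) = 18.3576
|b| = sqrt(400+256) = 25.6125
cos(theta) = -76/(sqrt(337)*sqrt(656)) = -76/sqrt(221072) = -0.161639
theta = arccos(-76/sqrt(221072)) = 99.3021 degrees

a·b = -76, theta = 99.3021 deg


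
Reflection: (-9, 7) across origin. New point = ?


Reflection rule for origin: (-x, -y)
(-9, 7) -> (9, -7)

(9, -7)


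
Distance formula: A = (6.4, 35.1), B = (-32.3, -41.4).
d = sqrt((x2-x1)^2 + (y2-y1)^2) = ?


dx = -32.3 - 6.4 = -38.7
dy = -41.4 - 35.1 = -76.5
d = sqrt(1497.69 + 5852.25) = sqrt(7349.94) = 85.7318

85.7318


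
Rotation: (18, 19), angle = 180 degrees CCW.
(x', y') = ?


cos(180) = -1, sin(180) = 0
x' = 18*(-1) - 19*0 = -18
y' = 18*0 + 19*(-1) = -19

(-18, -19)


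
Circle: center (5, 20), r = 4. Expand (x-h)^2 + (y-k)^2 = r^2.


(x-5)^2 + (y-20)^2 = 4^2
D = -2h = -10, E = -2k = -40
F = h^2+k^2-r^2 = 25+400-16 = 409

x^2 + y^2 - 10x - 40y + 409 = 0


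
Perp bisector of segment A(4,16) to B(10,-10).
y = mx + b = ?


Midpoint = (7, 3)
Slope of AB = dy/dx = -26/6 = -4.3333
Perp slope = -dx/dy = 6/26 = 0.2308
b = My - (perp slope)*Mx = 3 + (6*7)/(-26) = 3 - 1.6154 = 1.3846

y = 0.2308x + 1.3846


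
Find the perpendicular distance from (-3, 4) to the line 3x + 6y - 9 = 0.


|3*(-3) + 6*4 - 9| = |6| = 6
sqrt(9 + 36) = sqrt(45) = 6.7082
d = 6/sqrt(45) = 0.8944

0.8944


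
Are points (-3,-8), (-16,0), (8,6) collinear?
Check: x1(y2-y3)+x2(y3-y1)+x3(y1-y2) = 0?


-3*(0-6) - 16*(6+ 8) + 8*(-8-0)
= 18 - 224 - 64 = -270

No, not collinear (determinant = -270)


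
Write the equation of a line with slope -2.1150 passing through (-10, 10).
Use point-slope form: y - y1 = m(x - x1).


y - 10 = -2.1150(x + 10)
y = -2.1150x + 10 + 2.1150*(-10)
y = -2.1150x - 11.1500

y = -2.1150x - 11.1500


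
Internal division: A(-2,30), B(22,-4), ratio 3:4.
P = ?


Px = (3*22 + 4*(-2))/7 = 58/7 = 8.2857
Py = (3*(-4) + 4*30)/7 = 108/7 = 15.4286

P = (8.2857, 15.4286)


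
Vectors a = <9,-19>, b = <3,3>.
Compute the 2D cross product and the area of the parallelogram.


cross = 9*3 + 19*3 = 27 + 57 = 84
Parallelogram area = |84| = 84

cross = 84, parallelogram area = 84


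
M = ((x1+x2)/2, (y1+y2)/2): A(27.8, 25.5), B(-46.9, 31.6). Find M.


Mx = (27.8 - 46.9)/2 = -19.1/2 = -9.5500
My = (25.5 + 31.6)/2 = 57.1/2 = 28.5500

(-9.5500, 28.5500)


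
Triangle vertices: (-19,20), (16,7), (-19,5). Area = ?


-19*(7-5) = -38
16*(5-20) = -240
-19*(20-7) = -247
sum = -525
Area = |-525|/2 = 262.5000

262.5000 sq units


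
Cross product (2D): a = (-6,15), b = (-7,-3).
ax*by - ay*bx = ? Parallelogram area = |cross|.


cross = -6*(-3) - 15*(-7) = 18 + 105 = 123
Parallelogram area = |123| = 123

cross = 123, parallelogram area = 123


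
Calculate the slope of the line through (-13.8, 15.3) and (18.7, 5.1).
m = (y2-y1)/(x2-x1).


dy = 5.1 - 15.3 = -10.2
dx = 18.7 + 13.8 = 32.5
m = -10.2/32.5 = -0.3138

m = -0.3138


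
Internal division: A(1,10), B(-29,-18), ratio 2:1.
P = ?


Px = (2*(-29) + 1*1)/3 = -57/3 = -19.0000
Py = (2*(-18) + 1*10)/3 = -26/3 = -8.6667

P = (-19.0000, -8.6667)


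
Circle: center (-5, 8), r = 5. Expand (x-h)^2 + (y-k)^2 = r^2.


(x+ 5)^2 + (y-8)^2 = 5^2
D = -2h = 10, E = -2k = -16
F = h^2+k^2-r^2 = 25+64-25 = 64

x^2 + y^2 + 10x - 16y + 64 = 0


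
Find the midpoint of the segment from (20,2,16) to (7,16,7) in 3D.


Mx = (20+7)/2 = 13.5000
My = (2+16)/2 = 9.0000
Mz = (16+7)/2 = 11.5000

M = (13.5000, 9.0000, 11.5000)


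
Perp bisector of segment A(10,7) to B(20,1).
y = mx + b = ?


Midpoint = (15, 4)
Slope of AB = dy/dx = -6/10 = -0.6000
Perp slope = -dx/dy = 10/6 = 1.6667
b = My - (perp slope)*Mx = 4 + (10*15)/(-6) = 4 - 25.0000 = -21.0000

y = 1.6667x - 21.0000


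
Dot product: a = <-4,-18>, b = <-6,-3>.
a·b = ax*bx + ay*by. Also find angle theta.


a·b = -4*(-6) - 18*(-3) = 24 + 54 = 78
|a| = sqrt(16+324) = 18.4391
|b| = sqrt(36+9) = 6.7082
cos(theta) = 78/(sqrt(340)*sqrt(45)) = 78/sqrt(15300) = 0.630593
theta = arccos(78/sqrt(15300)) = 50.9061 degrees

a·b = 78, theta = 50.9061 deg


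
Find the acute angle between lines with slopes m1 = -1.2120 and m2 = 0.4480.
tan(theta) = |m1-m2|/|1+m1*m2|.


m1-m2 = -1.66
1+m1*m2 = 0.457024
tan(theta) = |-1.66/0.457024| = 3.632194
theta = arctan(|-1.66/0.457024|) = 74.6069 degrees (acute angle)

74.6069 degrees


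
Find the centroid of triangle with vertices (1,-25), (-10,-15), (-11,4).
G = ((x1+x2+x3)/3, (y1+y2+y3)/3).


Gx = (1- 10- 11)/3 = -20/3 = -6.6667
Gy = (-25- 15+4)/3 = -36/3 = -12.0000

G = (-6.6667, -12.0000)


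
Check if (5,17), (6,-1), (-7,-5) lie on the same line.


5*(-1+ 5) + 6*(-5-17) - 7*(17+ 1)
= 20 - 132 - 126 = -238

No, not collinear (determinant = -238)


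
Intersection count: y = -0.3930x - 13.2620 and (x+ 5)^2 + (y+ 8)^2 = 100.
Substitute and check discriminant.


Substitute y = -0.3930x - 13.2620: (x+ 5)^2 + (-0.3930x- 13.2620+ 8)^2 = 100
Expand to Ax^2 + Bx + C = 0, where b-k = -5.262
A = 1+m^2 = 1.154449
B = 2(m(b-k) - h) = 2(-0.3930*(-5.262) + 5) = 14.135932
C = h^2 + (b-k)^2 - r^2 = 25 + 27.688644 - 100 = -47.311356
disc = B^2-4AC = 199.8246 + 218.4742 = 418.2988
disc > 0

2 intersection points


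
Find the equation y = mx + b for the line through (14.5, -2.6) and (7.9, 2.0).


m = (4.6)/(-6.6) = -0.6970
b = y1 - m*x1 = -2.6 - (4.6*14.5)/(-6.6) = -2.6 + 10.1061 = 7.5061

y = -0.6970x + 7.5061


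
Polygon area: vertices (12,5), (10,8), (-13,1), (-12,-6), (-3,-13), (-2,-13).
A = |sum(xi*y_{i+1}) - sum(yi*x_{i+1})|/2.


sum(xi*y_{i+1}) = 12*8 + 10*1 - 13*(-6) - 12*(-13) - 3*(-13) - 2*5 = 369
sum(yi*x_{i+1}) = 5*10 + 8*(-13) + 1*(-12) - 6*(-3) - 13*(-2) - 13*12 = -178
Area = |369 + 178|/2 = 547/2 = 273.5000

273.5000 sq units


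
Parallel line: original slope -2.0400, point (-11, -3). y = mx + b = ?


Parallel lines have equal slopes.
m2 = -2.0400
b2 = -3 + 2.0400*(-11) = -25.4400

y = -2.0400x - 25.4400


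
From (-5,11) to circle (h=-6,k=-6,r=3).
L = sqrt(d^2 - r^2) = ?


d = sqrt((-5+ 6)^2 + (11+ 6)^2) = sqrt(1+289) = 17.0294
L = sqrt(290.0000 - 9) = sqrt(281.0000) = 16.7631

16.7631


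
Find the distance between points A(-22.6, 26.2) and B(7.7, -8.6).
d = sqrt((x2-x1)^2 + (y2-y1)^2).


dx = 7.7 + 22.6 = 30.3
dy = -8.6 - 26.2 = -34.8
d = sqrt(918.09 + 1211.04) = sqrt(2129.13) = 46.1425

46.1425


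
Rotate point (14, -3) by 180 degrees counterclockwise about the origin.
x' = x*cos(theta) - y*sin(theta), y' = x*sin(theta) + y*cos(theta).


cos(180) = -1, sin(180) = 0
x' = 14*(-1) + 3*0 = -14
y' = 14*0 - 3*(-1) = 3

(-14, 3)


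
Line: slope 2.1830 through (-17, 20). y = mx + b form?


y - 20 = 2.1830(x + 17)
y = 2.1830x + 20 - 2.1830*(-17)
y = 2.1830x + 57.1110

y = 2.1830x + 57.1110


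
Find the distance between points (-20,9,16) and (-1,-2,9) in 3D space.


dx=19, dy=-11, dz=-7
d = sqrt(361+121+49) = sqrt(531) = 23.0434

23.0434


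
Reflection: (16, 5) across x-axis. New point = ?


Reflection rule for x-axis: (x, -y)
(16, 5) -> (16, -5)

(16, -5)


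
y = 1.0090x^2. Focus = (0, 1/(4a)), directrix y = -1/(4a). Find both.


a = 1.0090
1/(4a) = 0.2478
Focus = (0, 0.2478)
Directrix: y = -0.2478

Focus = (0, 0.2478), Directrix: y = -0.2478


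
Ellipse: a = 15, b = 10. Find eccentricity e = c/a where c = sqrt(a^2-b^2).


c = sqrt(225-100) = sqrt(125) = 11.1803
e = c/a = sqrt(125)/15 = 0.7454

e = 0.7454


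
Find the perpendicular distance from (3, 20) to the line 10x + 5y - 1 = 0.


|10*3 + 5*20 - 1| = |129| = 129
sqrt(100 + 25) = sqrt(125) = 11.1803
d = 129/sqrt(125) = 11.5381

11.5381


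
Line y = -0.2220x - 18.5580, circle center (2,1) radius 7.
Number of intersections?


Substitute y = -0.2220x - 18.5580: (x-2)^2 + (-0.2220x- 18.5580-1)^2 = 49
Expand to Ax^2 + Bx + C = 0, where b-k = -19.558
A = 1+m^2 = 1.049284
B = 2(m(b-k) - h) = 2(-0.2220*(-19.558) - 2) = 4.683752
C = h^2 + (b-k)^2 - r^2 = 4 + 382.515364 - 49 = 337.515364
disc = B^2-4AC = 21.9375 - 1416.5979 = -1394.6604
disc < 0

0 intersection points


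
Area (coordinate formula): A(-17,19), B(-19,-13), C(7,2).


-17*(-13-2) = 255
-19*(2-19) = 323
7*(19+ 13) = 224
sum = 802
Area = |802|/2 = 401.0000

401.0000 sq units


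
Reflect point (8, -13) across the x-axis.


Reflection rule for x-axis: (x, -y)
(8, -13) -> (8, 13)

(8, 13)


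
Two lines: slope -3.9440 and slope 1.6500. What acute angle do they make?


m1-m2 = -5.594
1+m1*m2 = -5.5076
tan(theta) = |-5.594/(-5.5076)| = 1.015687
theta = arctan(|-5.594/(-5.5076)|) = 45.4459 degrees (acute angle)

45.4459 degrees


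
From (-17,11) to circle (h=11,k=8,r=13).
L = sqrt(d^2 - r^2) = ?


d = sqrt((-17-11)^2 + (11-8)^2) = sqrt(784+9) = 28.1603
L = sqrt(793.0000 - 169) = sqrt(624.0000) = 24.9800

24.9800


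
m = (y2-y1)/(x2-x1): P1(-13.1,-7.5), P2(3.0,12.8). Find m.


dy = 12.8 + 7.5 = 20.3
dx = 3.0 + 13.1 = 16.1
m = 20.3/16.1 = 1.2609

m = 1.2609


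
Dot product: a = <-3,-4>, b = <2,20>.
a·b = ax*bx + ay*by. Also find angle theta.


a·b = -3*2 - 4*20 = -6 - 80 = -86
|a| = sqrt(9+16) = 5.0000
|b| = sqrt(4+400) = 20.0998
cos(theta) = -86/(sqrt(25)*sqrt(404)) = -86/sqrt(10100) = -0.855732
theta = arccos(-86/sqrt(10100)) = 148.8407 degrees

a·b = -86, theta = 148.8407 deg


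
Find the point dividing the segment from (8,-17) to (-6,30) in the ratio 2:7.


Px = (2*(-6) + 7*8)/9 = 44/9 = 4.8889
Py = (2*30 + 7*(-17))/9 = -59/9 = -6.5556

P = (4.8889, -6.5556)


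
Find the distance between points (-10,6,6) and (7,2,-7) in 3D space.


dx=17, dy=-4, dz=-13
d = sqrt(289+16+169) = sqrt(474) = 21.7715

21.7715


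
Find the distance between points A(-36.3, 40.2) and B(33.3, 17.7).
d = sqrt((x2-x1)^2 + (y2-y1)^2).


dx = 33.3 + 36.3 = 69.6
dy = 17.7 - 40.2 = -22.5
d = sqrt(4844.16 + 506.25) = sqrt(5350.41) = 73.1465

73.1465


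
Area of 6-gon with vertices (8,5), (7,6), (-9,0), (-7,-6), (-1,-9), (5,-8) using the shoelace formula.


sum(xi*y_{i+1}) = 8*6 + 7*0 - 9*(-6) - 7*(-9) - 1*(-8) + 5*5 = 198
sum(yi*x_{i+1}) = 5*7 + 6*(-9) + 0*(-7) - 6*(-1) - 9*5 - 8*8 = -122
Area = |198 + 122|/2 = 320/2 = 160.0000

160.0000 sq units


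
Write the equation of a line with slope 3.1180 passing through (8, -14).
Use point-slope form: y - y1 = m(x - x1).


y + 14 = 3.1180(x - 8)
y = 3.1180x - 14 - 3.1180*8
y = 3.1180x - 38.9440

y = 3.1180x - 38.9440


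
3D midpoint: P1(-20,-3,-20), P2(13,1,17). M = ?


Mx = (-20+13)/2 = -3.5000
My = (-3+1)/2 = -1.0000
Mz = (-20+17)/2 = -1.5000

M = (-3.5000, -1.0000, -1.5000)


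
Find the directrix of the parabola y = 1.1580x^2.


a = 1.1580
1/(4a) = 0.2159
directrix: y = -0.2159 = -0.2159

y = -0.2159


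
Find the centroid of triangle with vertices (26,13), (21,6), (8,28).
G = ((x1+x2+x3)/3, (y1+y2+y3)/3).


Gx = (26+21+8)/3 = 55/3 = 18.3333
Gy = (13+6+28)/3 = 47/3 = 15.6667

G = (18.3333, 15.6667)


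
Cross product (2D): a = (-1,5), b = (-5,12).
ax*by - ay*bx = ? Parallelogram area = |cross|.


cross = -1*12 - 5*(-5) = -12 + 25 = 13
Parallelogram area = |13| = 13

cross = 13, parallelogram area = 13


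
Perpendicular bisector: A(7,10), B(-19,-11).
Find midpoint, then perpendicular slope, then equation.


Midpoint = (-6, -0.5)
Slope of AB = dy/dx = -21/(-26) = 0.8077
Perp slope = -dx/dy = -26/21 = -1.2381
b = My - (perp slope)*Mx = -0.5 + (-26*(-6))/(-21) = -0.5 - 7.4286 = -7.9286

y = -1.2381x - 7.9286


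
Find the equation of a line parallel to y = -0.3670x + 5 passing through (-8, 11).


Parallel lines have equal slopes.
m2 = -0.3670
b2 = 11 + 0.3670*(-8) = 8.0640

y = -0.3670x + 8.0640


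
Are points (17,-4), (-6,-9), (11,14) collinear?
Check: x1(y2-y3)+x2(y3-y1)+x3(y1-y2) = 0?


17*(-9-14) - 6*(14+ 4) + 11*(-4+ 9)
= -391 - 108 + 55 = -444

No, not collinear (determinant = -444)


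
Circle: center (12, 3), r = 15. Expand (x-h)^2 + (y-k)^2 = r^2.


(x-12)^2 + (y-3)^2 = 15^2
D = -2h = -24, E = -2k = -6
F = h^2+k^2-r^2 = 144+9-225 = -72

x^2 + y^2 - 24x - 6y - 72 = 0


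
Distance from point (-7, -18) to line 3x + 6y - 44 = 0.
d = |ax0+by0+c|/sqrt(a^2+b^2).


|3*(-7) + 6*(-18) - 44| = |-173| = 173
sqrt(9 + 36) = sqrt(45) = 6.7082
d = 173/sqrt(45) = 25.7893

25.7893
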